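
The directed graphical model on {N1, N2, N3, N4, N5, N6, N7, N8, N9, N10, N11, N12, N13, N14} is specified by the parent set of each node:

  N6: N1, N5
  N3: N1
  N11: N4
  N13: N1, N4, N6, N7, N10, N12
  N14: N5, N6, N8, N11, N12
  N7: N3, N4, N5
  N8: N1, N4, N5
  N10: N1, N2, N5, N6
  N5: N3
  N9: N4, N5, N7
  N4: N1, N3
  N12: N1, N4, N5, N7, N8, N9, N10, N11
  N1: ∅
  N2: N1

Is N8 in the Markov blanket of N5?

N8 is a child of N5.
So N8 ∈ MB(N5).

Yes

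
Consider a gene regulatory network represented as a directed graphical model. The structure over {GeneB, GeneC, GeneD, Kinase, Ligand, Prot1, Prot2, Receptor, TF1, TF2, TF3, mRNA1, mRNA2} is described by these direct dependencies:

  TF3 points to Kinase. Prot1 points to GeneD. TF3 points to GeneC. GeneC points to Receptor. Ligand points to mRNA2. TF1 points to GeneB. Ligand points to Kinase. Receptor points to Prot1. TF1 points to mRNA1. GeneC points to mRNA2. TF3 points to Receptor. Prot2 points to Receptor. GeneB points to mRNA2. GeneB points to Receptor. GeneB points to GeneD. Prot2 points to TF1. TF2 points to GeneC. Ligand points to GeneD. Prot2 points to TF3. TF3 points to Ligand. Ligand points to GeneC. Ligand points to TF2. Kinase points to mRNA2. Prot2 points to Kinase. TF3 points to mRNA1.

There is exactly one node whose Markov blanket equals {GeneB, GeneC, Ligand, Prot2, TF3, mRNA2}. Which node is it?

Kinase

The target node must have every member of {GeneB, GeneC, Ligand, Prot2, TF3, mRNA2} as a parent, child, or co-parent, and no others.
Parents of Kinase: Ligand, Prot2, TF3; children: mRNA2; co-parents: GeneB, GeneC, Ligand.
These exactly cover the given set, so the node is Kinase.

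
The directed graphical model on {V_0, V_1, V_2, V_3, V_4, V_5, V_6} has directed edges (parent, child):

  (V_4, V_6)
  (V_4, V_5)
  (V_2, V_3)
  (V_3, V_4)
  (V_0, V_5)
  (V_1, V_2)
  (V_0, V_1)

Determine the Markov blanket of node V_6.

{V_4}

A node's Markov blanket = Pa ∪ Ch ∪ (parents of Ch other than the node itself).
V_6's parents: V_4.
Children of V_6: none.
With no children, V_6 has no spouses; the co-parent set is empty.
So the Markov blanket of V_6 is {V_4}.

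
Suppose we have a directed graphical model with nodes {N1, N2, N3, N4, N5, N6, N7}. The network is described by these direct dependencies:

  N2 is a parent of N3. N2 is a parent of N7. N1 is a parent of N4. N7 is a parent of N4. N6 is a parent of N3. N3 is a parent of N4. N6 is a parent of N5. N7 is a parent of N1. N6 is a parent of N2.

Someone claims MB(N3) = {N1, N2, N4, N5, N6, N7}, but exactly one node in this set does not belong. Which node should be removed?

Children of N3: N4.
Pa(N3) = {N2, N6}.
Other parents of N3's children:
  N4 also has parents N1, N7.
MB(N3) = {N1, N2, N4, N6, N7}.
N5 is neither a parent, child, nor co-parent of N3, so it does not belong.

N5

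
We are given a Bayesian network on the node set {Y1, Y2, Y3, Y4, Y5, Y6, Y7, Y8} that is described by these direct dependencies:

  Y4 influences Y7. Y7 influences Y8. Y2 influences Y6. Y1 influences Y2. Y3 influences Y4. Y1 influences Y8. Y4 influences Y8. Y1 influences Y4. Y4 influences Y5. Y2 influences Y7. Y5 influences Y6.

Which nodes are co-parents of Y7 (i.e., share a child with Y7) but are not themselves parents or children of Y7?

Children of Y7: Y8.
  Y8's other parents are Y1, Y4.
Excluding nodes already adjacent to Y7 (Y2, Y4, Y8), the co-parent-only contribution is {Y1}.

{Y1}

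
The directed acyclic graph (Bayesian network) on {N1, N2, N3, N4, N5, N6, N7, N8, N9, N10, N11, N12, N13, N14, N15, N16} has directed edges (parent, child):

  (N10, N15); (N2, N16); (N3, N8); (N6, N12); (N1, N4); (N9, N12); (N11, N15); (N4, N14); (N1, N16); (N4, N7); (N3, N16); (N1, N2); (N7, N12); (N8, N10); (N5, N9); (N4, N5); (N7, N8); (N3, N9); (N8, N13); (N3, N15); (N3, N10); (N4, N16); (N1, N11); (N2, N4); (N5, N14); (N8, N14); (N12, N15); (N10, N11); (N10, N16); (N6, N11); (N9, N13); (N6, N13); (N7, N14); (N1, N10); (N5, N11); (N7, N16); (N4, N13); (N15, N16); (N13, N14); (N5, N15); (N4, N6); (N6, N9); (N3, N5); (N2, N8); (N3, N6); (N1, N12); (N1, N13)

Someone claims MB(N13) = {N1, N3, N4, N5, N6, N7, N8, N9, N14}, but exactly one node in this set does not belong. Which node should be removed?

N13's parents: N1, N4, N6, N8, N9.
Ch(N13) = {N14}.
Other parents of N13's children:
  N14: N4, N5, N7, N8
MB(N13) = {N1, N4, N5, N6, N7, N8, N9, N14}.
N3 is neither a parent, child, nor co-parent of N13, so it does not belong.

N3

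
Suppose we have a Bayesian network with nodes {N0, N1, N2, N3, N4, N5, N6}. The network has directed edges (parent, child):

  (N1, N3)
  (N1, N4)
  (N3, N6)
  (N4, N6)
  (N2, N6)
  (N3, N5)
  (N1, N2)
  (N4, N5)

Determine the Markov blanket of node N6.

{N2, N3, N4}

A node's Markov blanket = Pa ∪ Ch ∪ (parents of Ch other than the node itself).
N6's parents: N2, N3, N4.
N6 has no children.
With no children, N6 has no spouses; the co-parent set is empty.
MB(N6) = {N2, N3, N4}.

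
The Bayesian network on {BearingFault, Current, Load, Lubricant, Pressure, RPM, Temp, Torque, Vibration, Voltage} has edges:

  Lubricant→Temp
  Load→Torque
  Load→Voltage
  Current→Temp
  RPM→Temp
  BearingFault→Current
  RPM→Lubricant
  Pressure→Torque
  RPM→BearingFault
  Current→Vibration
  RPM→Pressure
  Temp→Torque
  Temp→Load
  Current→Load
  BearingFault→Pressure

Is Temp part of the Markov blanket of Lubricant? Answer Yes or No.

Yes

Temp is a child of Lubricant.
So Temp ∈ MB(Lubricant).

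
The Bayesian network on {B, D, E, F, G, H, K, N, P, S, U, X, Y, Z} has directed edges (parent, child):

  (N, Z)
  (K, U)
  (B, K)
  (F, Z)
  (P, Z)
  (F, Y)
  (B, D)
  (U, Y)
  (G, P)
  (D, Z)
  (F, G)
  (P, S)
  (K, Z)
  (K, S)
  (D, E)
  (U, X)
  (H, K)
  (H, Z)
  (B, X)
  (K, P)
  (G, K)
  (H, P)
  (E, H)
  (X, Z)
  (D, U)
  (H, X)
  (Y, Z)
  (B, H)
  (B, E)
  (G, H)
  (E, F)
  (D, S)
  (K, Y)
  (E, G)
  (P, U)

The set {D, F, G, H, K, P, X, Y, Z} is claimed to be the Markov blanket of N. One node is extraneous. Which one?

Pa(N) = {}.
N's children: Z.
Parents of each child, excluding N:
  Z's other parents are D, F, H, K, P, X, Y.
MB(N) = {D, F, H, K, P, X, Y, Z}.
G is neither a parent, child, nor co-parent of N, so it does not belong.

G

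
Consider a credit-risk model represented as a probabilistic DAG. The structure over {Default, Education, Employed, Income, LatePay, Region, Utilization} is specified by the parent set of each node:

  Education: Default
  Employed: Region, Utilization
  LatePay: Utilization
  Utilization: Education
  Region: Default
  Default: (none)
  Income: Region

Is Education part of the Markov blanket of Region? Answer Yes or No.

Parents of Region: Default.
Region's children: Employed, Income.
Co-parents of Region (other parents of its children):
  Income: —
  Employed: Utilization
MB(Region) = {Default, Employed, Income, Utilization}; Education is not in this set.

No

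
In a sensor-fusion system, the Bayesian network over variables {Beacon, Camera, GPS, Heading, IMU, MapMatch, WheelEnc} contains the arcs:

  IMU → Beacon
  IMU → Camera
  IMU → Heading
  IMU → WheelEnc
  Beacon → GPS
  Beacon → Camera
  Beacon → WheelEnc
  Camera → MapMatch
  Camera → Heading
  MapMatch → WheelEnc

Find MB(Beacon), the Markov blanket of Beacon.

{Camera, GPS, IMU, MapMatch, WheelEnc}

By definition, MB(Beacon) is built from Beacon's parents, Beacon's children, and the co-parents of Beacon.
Beacon has children Camera, GPS, WheelEnc.
Pa(Beacon) = {IMU}.
Other parents of Beacon's children:
  GPS has no other parent.
  Camera also has parent IMU.
  parents(WheelEnc) \ {Beacon} = {IMU, MapMatch}.
MB(Beacon) = {Camera, GPS, IMU, MapMatch, WheelEnc}.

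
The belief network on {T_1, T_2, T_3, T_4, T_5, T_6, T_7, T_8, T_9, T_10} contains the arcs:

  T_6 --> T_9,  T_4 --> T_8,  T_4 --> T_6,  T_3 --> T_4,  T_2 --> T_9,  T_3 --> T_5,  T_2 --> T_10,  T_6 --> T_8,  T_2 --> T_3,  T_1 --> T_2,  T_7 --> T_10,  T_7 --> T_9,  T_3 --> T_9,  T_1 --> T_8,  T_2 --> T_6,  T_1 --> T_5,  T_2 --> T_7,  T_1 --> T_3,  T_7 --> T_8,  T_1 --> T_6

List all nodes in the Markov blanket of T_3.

{T_1, T_2, T_4, T_5, T_6, T_7, T_9}

A node's Markov blanket = Pa ∪ Ch ∪ (parents of Ch other than the node itself).
T_3 has parents T_1, T_2.
T_3's children: T_4, T_5, T_9.
Co-parents of T_3 (other parents of its children):
  T_4 has no other parent.
  T_5's other parent is T_1.
  parents(T_9) \ {T_3} = {T_2, T_6, T_7}.
So the Markov blanket of T_3 is {T_1, T_2, T_4, T_5, T_6, T_7, T_9}.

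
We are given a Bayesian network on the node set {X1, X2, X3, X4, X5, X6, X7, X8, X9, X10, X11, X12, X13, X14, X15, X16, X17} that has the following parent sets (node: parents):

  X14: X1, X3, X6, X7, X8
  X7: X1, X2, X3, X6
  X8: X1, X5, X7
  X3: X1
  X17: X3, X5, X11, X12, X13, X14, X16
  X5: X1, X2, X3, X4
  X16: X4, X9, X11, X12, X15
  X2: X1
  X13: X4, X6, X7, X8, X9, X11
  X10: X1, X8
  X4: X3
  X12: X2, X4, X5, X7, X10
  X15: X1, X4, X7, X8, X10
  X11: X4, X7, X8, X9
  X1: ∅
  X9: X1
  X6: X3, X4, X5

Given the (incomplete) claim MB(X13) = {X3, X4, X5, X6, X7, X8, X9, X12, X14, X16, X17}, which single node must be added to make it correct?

Recall MB(v) = parents ∪ children ∪ spouses, where spouses are the other parents of v's children.
Pa(X13) = {X4, X6, X7, X8, X9, X11}.
Ch(X13) = {X17}.
Other parents of X13's children:
  X17: X3, X5, X11, X12, X14, X16
MB(X13) = {X3, X4, X5, X6, X7, X8, X9, X11, X12, X14, X16, X17}.
Comparing with the claimed set, X11 is missing.

X11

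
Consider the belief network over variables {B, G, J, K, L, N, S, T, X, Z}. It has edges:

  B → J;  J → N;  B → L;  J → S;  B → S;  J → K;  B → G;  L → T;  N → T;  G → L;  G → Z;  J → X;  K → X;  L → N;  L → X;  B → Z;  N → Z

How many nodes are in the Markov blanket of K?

K's parents: J.
Ch(K) = {X}.
Co-parents of K (other parents of its children):
  parents(X) \ {K} = {J, L}.
MB(K) = {J, L, X}, which has 3 nodes.

3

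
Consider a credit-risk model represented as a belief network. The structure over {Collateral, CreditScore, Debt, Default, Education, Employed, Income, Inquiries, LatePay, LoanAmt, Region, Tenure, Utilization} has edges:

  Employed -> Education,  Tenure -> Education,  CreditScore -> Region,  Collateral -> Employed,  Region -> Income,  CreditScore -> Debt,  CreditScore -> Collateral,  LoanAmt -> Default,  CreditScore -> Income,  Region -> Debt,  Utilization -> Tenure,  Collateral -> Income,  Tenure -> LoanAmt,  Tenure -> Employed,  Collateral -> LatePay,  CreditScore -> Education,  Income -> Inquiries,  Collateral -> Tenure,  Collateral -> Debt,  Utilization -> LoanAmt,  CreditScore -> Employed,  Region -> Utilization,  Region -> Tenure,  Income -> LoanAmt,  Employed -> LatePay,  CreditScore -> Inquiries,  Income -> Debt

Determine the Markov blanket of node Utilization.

Pa(Utilization) = {Region}.
Utilization has children LoanAmt, Tenure.
For each child, the remaining parents (spouses of Utilization):
  parents(Tenure) \ {Utilization} = {Collateral, Region}.
  parents(LoanAmt) \ {Utilization} = {Income, Tenure}.
So the Markov blanket of Utilization is {Collateral, Income, LoanAmt, Region, Tenure}.

{Collateral, Income, LoanAmt, Region, Tenure}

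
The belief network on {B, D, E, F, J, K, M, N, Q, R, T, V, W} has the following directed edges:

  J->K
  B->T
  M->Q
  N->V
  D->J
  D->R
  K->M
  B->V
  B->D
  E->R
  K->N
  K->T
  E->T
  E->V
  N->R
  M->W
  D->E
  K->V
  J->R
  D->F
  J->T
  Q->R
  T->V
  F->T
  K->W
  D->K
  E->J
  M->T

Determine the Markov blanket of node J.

J has parents D, E.
J has children K, R, T.
Parents of each child, excluding J:
  parents(K) \ {J} = {D}.
  R's other parents are D, E, N, Q.
  T's other parents are B, E, F, K, M.
So the Markov blanket of J is {B, D, E, F, K, M, N, Q, R, T}.

{B, D, E, F, K, M, N, Q, R, T}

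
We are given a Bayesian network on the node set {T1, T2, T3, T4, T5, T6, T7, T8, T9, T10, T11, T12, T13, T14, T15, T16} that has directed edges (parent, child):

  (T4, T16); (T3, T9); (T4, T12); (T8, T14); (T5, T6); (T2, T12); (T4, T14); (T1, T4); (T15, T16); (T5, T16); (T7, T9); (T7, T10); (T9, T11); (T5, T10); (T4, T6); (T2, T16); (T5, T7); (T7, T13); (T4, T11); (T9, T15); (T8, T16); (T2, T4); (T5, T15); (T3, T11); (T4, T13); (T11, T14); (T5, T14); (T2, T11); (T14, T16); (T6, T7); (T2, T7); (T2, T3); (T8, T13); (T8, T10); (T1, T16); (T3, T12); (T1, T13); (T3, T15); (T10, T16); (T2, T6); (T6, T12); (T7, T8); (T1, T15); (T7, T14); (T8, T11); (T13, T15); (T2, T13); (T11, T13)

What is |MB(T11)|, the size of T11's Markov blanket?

The Markov blanket of a node is its parents, its children, and the other parents of its children.
T11 has parents T2, T3, T4, T8, T9.
Ch(T11) = {T13, T14}.
Parents of each child, excluding T11:
  T13's other parents are T1, T2, T4, T7, T8.
  parents(T14) \ {T11} = {T4, T5, T7, T8}.
MB(T11) = {T1, T2, T3, T4, T5, T7, T8, T9, T13, T14}, which has 10 nodes.

10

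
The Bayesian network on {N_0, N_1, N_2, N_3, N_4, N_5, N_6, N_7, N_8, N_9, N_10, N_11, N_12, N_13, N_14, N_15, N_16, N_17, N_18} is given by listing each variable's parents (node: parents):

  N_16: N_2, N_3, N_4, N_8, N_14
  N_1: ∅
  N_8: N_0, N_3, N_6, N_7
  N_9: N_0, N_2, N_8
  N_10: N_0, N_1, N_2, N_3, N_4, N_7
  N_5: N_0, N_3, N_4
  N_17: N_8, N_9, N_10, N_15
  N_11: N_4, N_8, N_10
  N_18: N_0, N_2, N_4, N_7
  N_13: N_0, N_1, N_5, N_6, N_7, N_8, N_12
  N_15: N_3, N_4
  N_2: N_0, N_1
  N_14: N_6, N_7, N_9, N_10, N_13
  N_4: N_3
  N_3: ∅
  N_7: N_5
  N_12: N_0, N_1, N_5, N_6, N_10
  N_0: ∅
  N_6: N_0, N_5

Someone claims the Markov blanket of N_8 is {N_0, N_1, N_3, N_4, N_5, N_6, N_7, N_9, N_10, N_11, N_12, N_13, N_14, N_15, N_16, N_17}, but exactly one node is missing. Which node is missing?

The Markov blanket of a node is its parents, its children, and the other parents of its children.
N_8 has parents N_0, N_3, N_6, N_7.
N_8's children: N_9, N_11, N_13, N_16, N_17.
Other parents of N_8's children:
  N_9: N_0, N_2
  N_11: N_4, N_10
  N_13: N_0, N_1, N_5, N_6, N_7, N_12
  N_16: N_2, N_3, N_4, N_14
  N_17: N_9, N_10, N_15
MB(N_8) = {N_0, N_1, N_2, N_3, N_4, N_5, N_6, N_7, N_9, N_10, N_11, N_12, N_13, N_14, N_15, N_16, N_17}.
Comparing with the claimed set, N_2 is missing.

N_2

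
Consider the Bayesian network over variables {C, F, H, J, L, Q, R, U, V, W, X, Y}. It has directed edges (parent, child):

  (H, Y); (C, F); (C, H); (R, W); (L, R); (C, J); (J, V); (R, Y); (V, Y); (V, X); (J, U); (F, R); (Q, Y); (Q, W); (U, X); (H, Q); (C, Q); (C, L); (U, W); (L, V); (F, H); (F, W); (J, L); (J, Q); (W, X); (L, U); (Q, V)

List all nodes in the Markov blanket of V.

{H, J, L, Q, R, U, W, X, Y}

A node's Markov blanket = Pa ∪ Ch ∪ (parents of Ch other than the node itself).
Pa(V) = {J, L, Q}.
Children of V: X, Y.
Co-parents of V (other parents of its children):
  X: U, W
  Y: H, Q, R
MB(V) = {H, J, L, Q, R, U, W, X, Y}.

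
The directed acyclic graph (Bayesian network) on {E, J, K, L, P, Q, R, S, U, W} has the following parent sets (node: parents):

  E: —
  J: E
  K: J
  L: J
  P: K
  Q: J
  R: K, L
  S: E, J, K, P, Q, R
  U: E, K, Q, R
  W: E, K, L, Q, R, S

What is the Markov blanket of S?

{E, J, K, L, P, Q, R, W}

S has parents E, J, K, P, Q, R.
S's children: W.
Other parents of S's children:
  W: E, K, L, Q, R
Taking the union gives {E, J, K, L, P, Q, R, W}.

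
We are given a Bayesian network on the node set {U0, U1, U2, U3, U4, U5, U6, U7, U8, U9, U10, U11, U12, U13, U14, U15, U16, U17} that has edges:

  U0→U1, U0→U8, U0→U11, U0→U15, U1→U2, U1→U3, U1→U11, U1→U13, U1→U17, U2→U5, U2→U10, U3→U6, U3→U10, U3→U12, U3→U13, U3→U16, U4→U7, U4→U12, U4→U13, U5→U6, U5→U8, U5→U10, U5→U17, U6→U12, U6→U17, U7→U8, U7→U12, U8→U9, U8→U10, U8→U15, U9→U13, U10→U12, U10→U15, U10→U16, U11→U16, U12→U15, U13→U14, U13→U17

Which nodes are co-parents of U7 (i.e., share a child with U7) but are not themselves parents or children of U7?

Children of U7: U8, U12.
  U8's other parents are U0, U5.
  U12 also has parents U3, U4, U6, U10.
Excluding nodes already adjacent to U7 (U4, U8, U12), the co-parent-only contribution is {U0, U3, U5, U6, U10}.

{U0, U3, U5, U6, U10}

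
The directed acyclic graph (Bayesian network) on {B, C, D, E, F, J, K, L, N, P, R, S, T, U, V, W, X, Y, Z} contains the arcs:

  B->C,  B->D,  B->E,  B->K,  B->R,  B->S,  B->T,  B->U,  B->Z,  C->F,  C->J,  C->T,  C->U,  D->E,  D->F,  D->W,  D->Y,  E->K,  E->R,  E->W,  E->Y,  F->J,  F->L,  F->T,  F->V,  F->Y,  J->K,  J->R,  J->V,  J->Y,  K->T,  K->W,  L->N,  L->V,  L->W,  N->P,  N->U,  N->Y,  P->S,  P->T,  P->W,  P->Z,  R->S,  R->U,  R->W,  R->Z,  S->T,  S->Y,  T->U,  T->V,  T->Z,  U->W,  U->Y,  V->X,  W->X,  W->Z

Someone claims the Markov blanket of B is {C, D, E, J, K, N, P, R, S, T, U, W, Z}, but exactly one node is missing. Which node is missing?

F

The Markov blanket of a node is its parents, its children, and the other parents of its children.
Pa(B) = {}.
Children of B: C, D, E, K, R, S, T, U, Z.
Parents of each child, excluding B:
  C has no other parent.
  D has no other parent.
  E's other parent is D.
  K's other parents are E, J.
  parents(R) \ {B} = {E, J}.
  S's other parents are P, R.
  T also has parents C, F, K, P, S.
  U's other parents are C, N, R, T.
  parents(Z) \ {B} = {P, R, T, W}.
MB(B) = {C, D, E, F, J, K, N, P, R, S, T, U, W, Z}.
Comparing with the claimed set, F is missing.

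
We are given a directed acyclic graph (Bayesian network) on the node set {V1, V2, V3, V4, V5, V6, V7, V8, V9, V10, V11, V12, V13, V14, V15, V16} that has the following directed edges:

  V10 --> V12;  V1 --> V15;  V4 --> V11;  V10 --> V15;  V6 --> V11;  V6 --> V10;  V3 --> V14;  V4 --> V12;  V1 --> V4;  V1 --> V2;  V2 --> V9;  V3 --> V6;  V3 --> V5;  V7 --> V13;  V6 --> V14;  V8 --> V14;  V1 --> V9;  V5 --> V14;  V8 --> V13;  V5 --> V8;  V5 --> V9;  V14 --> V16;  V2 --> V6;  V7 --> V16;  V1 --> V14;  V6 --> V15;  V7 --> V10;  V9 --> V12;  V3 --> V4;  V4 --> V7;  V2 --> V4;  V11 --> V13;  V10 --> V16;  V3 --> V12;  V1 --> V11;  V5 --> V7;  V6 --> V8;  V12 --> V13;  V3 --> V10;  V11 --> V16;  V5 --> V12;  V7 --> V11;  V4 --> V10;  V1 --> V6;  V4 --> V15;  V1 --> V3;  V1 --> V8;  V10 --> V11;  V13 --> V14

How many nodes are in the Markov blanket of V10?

Ch(V10) = {V11, V12, V15, V16}.
Parents of V10: V3, V4, V6, V7.
For each child, the remaining parents (spouses of V10):
  V11's other parents are V1, V4, V6, V7.
  V12 also has parents V3, V4, V5, V9.
  V15's other parents are V1, V4, V6.
  parents(V16) \ {V10} = {V7, V11, V14}.
MB(V10) = {V1, V3, V4, V5, V6, V7, V9, V11, V12, V14, V15, V16}, which has 12 nodes.

12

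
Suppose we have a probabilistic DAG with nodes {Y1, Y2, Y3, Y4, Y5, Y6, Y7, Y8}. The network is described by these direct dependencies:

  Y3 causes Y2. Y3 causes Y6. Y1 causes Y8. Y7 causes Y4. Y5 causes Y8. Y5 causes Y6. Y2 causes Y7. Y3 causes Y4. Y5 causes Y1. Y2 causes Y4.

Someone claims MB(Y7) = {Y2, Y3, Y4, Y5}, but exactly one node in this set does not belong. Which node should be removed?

Y5

A node's Markov blanket = Pa ∪ Ch ∪ (parents of Ch other than the node itself).
Y7 has parent Y2.
Y7 has child Y4.
Other parents of Y7's children:
  Y4: Y2, Y3
MB(Y7) = {Y2, Y3, Y4}.
Y5 is neither a parent, child, nor co-parent of Y7, so it does not belong.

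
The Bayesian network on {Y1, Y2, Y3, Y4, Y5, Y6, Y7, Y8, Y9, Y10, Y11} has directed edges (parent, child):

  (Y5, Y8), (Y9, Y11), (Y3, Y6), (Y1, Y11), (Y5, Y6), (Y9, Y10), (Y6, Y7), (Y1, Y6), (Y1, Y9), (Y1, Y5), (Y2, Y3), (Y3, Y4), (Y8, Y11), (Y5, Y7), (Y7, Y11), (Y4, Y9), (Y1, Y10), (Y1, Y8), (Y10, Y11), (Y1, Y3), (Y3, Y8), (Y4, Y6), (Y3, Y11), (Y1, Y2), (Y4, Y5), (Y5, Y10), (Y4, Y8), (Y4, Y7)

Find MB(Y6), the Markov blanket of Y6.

{Y1, Y3, Y4, Y5, Y7}

The Markov blanket of a node is its parents, its children, and the other parents of its children.
Pa(Y6) = {Y1, Y3, Y4, Y5}.
Y6 has child Y7.
For each child, the remaining parents (spouses of Y6):
  Y7: Y4, Y5
Taking the union gives {Y1, Y3, Y4, Y5, Y7}.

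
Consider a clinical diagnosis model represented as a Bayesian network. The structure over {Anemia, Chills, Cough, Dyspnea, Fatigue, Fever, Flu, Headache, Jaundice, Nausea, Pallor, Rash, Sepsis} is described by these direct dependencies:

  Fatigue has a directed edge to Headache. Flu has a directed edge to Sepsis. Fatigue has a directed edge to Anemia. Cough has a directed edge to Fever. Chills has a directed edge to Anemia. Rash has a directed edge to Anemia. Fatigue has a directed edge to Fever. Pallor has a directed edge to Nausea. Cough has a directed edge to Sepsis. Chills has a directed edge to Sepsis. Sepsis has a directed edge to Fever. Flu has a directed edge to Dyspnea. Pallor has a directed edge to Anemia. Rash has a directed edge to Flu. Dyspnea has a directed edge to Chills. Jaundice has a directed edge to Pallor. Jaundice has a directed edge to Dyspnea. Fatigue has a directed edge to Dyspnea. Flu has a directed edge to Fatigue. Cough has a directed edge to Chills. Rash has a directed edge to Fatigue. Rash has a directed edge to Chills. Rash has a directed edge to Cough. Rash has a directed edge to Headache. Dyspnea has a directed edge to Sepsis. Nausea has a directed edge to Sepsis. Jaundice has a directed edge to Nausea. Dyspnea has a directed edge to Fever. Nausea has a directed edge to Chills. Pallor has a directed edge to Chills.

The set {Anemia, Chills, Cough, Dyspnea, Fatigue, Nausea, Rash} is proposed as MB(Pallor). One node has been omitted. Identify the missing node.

Jaundice

Pallor's parents: Jaundice.
Children of Pallor: Anemia, Chills, Nausea.
Other parents of Pallor's children:
  Nausea's other parent is Jaundice.
  Chills also has parents Cough, Dyspnea, Nausea, Rash.
  Anemia also has parents Chills, Fatigue, Rash.
MB(Pallor) = {Anemia, Chills, Cough, Dyspnea, Fatigue, Jaundice, Nausea, Rash}.
Comparing with the claimed set, Jaundice is missing.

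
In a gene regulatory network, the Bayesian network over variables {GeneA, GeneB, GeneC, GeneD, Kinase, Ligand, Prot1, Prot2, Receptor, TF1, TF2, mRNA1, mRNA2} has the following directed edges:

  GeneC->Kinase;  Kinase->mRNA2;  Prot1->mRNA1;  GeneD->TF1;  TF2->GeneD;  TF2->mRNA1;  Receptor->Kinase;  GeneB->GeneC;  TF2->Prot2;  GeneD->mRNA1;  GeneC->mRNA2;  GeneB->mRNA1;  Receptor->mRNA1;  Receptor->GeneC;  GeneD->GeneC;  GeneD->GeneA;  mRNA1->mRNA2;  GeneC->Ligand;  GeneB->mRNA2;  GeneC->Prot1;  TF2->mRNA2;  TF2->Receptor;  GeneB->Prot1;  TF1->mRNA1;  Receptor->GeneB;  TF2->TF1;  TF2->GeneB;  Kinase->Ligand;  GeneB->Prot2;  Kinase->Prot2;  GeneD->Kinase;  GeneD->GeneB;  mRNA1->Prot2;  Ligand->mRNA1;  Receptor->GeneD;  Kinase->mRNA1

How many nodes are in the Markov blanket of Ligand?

9

Children of Ligand: mRNA1.
Parents of Ligand: GeneC, Kinase.
Other parents of Ligand's children:
  mRNA1: GeneB, GeneD, Kinase, Prot1, Receptor, TF1, TF2
MB(Ligand) = {GeneB, GeneC, GeneD, Kinase, Prot1, Receptor, TF1, TF2, mRNA1}, which has 9 nodes.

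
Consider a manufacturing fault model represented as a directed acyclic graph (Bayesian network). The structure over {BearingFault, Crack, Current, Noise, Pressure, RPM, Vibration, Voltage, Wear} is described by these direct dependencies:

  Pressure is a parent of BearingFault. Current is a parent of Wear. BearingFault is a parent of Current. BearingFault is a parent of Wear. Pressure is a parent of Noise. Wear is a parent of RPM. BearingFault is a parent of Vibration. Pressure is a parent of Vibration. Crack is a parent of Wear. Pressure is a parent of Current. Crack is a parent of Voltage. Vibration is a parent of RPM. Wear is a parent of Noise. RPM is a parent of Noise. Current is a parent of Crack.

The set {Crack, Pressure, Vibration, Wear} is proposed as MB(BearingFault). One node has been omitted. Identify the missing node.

Recall MB(v) = parents ∪ children ∪ spouses, where spouses are the other parents of v's children.
Pa(BearingFault) = {Pressure}.
BearingFault's children: Current, Vibration, Wear.
Other parents of BearingFault's children:
  parents(Current) \ {BearingFault} = {Pressure}.
  Vibration's other parent is Pressure.
  Wear also has parents Crack, Current.
MB(BearingFault) = {Crack, Current, Pressure, Vibration, Wear}.
Comparing with the claimed set, Current is missing.

Current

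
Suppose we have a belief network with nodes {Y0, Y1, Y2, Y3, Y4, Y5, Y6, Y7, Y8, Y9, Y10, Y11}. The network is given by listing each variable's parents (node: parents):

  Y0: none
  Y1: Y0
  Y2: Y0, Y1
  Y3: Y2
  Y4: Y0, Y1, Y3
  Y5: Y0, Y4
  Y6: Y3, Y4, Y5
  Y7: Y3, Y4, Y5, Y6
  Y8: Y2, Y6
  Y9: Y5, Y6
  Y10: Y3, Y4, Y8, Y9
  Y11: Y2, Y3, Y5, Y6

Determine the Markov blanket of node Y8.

{Y2, Y3, Y4, Y6, Y9, Y10}

The Markov blanket of a node is its parents, its children, and the other parents of its children.
Y8's parents: Y2, Y6.
Ch(Y8) = {Y10}.
Other parents of Y8's children:
  Y10 also has parents Y3, Y4, Y9.
MB(Y8) = {Y2, Y3, Y4, Y6, Y9, Y10}.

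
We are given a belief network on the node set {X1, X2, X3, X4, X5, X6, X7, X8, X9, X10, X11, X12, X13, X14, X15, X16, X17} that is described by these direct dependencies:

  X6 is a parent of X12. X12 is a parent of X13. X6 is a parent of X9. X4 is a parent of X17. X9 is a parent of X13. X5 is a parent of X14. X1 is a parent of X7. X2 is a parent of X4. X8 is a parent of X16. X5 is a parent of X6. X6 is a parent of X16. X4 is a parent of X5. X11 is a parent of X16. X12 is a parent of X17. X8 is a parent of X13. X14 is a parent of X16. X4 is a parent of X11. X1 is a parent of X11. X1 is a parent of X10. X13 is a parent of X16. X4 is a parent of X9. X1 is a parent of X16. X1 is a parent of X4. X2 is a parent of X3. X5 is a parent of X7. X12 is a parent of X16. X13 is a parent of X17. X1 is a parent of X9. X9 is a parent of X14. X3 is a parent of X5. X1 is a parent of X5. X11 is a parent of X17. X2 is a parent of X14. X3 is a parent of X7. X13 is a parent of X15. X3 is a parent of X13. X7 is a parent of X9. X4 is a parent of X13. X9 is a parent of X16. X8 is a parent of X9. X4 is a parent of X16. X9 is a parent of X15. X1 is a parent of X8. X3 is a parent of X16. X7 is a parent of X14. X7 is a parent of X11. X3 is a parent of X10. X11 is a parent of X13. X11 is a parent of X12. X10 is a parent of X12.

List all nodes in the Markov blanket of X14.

{X1, X2, X3, X4, X5, X6, X7, X8, X9, X11, X12, X13, X16}

X14 has parents X2, X5, X7, X9.
Ch(X14) = {X16}.
For each child, the remaining parents (spouses of X14):
  parents(X16) \ {X14} = {X1, X3, X4, X6, X8, X9, X11, X12, X13}.
So the Markov blanket of X14 is {X1, X2, X3, X4, X5, X6, X7, X8, X9, X11, X12, X13, X16}.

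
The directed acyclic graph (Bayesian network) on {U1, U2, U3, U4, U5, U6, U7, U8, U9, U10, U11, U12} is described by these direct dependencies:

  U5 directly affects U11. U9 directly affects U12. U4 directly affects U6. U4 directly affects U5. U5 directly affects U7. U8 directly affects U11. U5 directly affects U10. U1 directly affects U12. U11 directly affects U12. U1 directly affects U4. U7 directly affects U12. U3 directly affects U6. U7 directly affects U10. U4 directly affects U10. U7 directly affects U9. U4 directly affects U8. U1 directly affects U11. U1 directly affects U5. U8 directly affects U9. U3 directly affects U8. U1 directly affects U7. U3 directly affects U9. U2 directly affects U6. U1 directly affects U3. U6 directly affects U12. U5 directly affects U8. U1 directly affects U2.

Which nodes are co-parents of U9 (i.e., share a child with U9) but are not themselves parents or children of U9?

Children of U9: U12.
  U12 also has parents U1, U6, U7, U11.
Excluding nodes already adjacent to U9 (U3, U7, U8, U12), the co-parent-only contribution is {U1, U6, U11}.

{U1, U6, U11}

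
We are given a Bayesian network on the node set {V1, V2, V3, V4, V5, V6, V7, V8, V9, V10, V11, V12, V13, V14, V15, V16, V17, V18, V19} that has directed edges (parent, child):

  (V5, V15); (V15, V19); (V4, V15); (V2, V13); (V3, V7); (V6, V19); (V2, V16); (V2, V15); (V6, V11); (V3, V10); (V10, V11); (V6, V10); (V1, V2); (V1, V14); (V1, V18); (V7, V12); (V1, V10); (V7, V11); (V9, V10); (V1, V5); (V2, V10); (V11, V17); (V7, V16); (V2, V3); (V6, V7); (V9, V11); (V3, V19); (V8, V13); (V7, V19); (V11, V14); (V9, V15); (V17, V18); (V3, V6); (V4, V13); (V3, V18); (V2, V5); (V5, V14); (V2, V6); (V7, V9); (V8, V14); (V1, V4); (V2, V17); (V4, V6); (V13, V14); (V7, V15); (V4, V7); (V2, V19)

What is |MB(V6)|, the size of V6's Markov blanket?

10

A node's Markov blanket = Pa ∪ Ch ∪ (parents of Ch other than the node itself).
Parents of V6: V2, V3, V4.
V6's children: V7, V10, V11, V19.
Co-parents of V6 (other parents of its children):
  parents(V7) \ {V6} = {V3, V4}.
  parents(V10) \ {V6} = {V1, V2, V3, V9}.
  parents(V11) \ {V6} = {V7, V9, V10}.
  V19's other parents are V2, V3, V7, V15.
MB(V6) = {V1, V2, V3, V4, V7, V9, V10, V11, V15, V19}, which has 10 nodes.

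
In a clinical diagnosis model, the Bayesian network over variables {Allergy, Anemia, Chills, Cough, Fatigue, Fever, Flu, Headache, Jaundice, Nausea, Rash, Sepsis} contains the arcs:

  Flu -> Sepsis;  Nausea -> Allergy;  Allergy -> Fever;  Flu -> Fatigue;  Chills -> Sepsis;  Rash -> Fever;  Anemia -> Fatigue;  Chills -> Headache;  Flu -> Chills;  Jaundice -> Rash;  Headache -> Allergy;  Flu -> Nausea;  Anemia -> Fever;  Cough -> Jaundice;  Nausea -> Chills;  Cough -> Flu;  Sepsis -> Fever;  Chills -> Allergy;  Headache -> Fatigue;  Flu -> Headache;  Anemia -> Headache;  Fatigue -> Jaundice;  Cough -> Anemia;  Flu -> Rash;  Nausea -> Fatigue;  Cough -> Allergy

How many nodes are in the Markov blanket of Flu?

9

Recall MB(v) = parents ∪ children ∪ spouses, where spouses are the other parents of v's children.
Flu has parent Cough.
Flu has children Chills, Fatigue, Headache, Nausea, Rash, Sepsis.
Other parents of Flu's children:
  Nausea: no additional parents.
  Chills also has parent Nausea.
  Headache's other parents are Anemia, Chills.
  parents(Fatigue) \ {Flu} = {Anemia, Headache, Nausea}.
  Sepsis's other parent is Chills.
  Rash also has parent Jaundice.
MB(Flu) = {Anemia, Chills, Cough, Fatigue, Headache, Jaundice, Nausea, Rash, Sepsis}, which has 9 nodes.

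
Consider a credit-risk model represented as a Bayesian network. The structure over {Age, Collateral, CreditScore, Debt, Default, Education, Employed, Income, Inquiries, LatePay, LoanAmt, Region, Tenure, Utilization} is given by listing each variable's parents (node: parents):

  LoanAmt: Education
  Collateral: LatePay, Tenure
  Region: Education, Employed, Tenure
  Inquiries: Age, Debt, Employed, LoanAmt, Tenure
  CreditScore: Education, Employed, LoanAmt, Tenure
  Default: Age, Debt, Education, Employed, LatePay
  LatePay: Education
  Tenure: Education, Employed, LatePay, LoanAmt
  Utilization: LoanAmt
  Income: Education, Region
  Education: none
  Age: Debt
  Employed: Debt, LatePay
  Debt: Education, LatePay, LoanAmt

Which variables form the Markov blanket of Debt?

{Age, Default, Education, Employed, Inquiries, LatePay, LoanAmt, Tenure}

A node's Markov blanket = Pa ∪ Ch ∪ (parents of Ch other than the node itself).
Ch(Debt) = {Age, Default, Employed, Inquiries}.
Debt's parents: Education, LatePay, LoanAmt.
Other parents of Debt's children:
  Employed's other parent is LatePay.
  Age: no additional parents.
  parents(Inquiries) \ {Debt} = {Age, Employed, LoanAmt, Tenure}.
  parents(Default) \ {Debt} = {Age, Education, Employed, LatePay}.
Union: {Education, LatePay, LoanAmt} ∪ {Age, Default, Employed, Inquiries} ∪ {Age, Education, Employed, LatePay, LoanAmt, Tenure} = {Age, Default, Education, Employed, Inquiries, LatePay, LoanAmt, Tenure}.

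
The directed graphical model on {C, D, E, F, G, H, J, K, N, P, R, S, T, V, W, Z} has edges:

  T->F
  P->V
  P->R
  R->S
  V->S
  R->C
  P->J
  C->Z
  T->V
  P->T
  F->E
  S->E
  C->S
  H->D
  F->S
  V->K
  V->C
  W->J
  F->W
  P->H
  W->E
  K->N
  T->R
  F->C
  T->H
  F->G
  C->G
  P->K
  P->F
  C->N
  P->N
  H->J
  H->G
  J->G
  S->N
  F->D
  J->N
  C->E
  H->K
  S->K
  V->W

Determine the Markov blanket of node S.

By definition, MB(S) is built from S's parents, S's children, and the co-parents of S.
Parents of S: C, F, R, V.
S's children: E, K, N.
Other parents of S's children:
  K also has parents H, P, V.
  E's other parents are C, F, W.
  N also has parents C, J, K, P.
Union: {C, F, R, V} ∪ {E, K, N} ∪ {C, F, H, J, K, P, V, W} = {C, E, F, H, J, K, N, P, R, V, W}.

{C, E, F, H, J, K, N, P, R, V, W}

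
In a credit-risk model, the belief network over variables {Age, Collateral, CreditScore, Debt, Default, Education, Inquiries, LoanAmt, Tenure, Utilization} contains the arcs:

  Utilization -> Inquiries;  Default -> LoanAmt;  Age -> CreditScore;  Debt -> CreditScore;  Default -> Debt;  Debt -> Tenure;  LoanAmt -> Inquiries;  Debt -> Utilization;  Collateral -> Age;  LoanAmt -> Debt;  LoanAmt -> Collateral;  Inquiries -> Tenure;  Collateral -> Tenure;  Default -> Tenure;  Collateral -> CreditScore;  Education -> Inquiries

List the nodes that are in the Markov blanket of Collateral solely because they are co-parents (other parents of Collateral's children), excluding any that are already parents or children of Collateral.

Children of Collateral: Age, CreditScore, Tenure.
  Age: —
  CreditScore: Age, Debt
  Tenure: Debt, Default, Inquiries
Excluding nodes already adjacent to Collateral (Age, CreditScore, LoanAmt, Tenure), the co-parent-only contribution is {Debt, Default, Inquiries}.

{Debt, Default, Inquiries}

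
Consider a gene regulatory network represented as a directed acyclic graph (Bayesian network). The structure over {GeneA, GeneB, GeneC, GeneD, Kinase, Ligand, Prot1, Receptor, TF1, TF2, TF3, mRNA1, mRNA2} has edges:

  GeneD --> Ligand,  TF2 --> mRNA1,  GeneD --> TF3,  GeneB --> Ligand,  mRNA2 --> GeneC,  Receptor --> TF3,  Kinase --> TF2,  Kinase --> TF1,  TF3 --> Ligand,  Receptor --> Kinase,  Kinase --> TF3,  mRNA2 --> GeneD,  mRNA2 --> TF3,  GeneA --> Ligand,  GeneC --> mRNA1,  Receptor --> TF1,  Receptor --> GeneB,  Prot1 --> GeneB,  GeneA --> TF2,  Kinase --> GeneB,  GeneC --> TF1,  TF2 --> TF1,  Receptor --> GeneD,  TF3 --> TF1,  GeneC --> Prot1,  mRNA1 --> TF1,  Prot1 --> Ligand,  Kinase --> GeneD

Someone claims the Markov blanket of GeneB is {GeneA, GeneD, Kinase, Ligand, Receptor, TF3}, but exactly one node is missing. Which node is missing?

Prot1

Parents of GeneB: Kinase, Prot1, Receptor.
GeneB has child Ligand.
For each child, the remaining parents (spouses of GeneB):
  parents(Ligand) \ {GeneB} = {GeneA, GeneD, Prot1, TF3}.
MB(GeneB) = {GeneA, GeneD, Kinase, Ligand, Prot1, Receptor, TF3}.
Comparing with the claimed set, Prot1 is missing.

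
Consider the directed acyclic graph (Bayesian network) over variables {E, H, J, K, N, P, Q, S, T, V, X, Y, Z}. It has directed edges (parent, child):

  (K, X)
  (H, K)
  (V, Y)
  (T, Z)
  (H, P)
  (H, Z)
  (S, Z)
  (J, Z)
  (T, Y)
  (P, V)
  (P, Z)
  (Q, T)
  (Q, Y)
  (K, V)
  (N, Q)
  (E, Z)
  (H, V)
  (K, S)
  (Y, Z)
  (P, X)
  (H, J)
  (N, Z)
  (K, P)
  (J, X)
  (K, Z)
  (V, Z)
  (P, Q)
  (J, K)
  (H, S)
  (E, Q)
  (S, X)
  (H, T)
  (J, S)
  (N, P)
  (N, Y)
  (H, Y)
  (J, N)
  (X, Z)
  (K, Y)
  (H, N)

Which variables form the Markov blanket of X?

{E, H, J, K, N, P, S, T, V, Y, Z}

X's parents: J, K, P, S.
X has child Z.
For each child, the remaining parents (spouses of X):
  Z's other parents are E, H, J, K, N, P, S, T, V, Y.
Union: {J, K, P, S} ∪ {Z} ∪ {E, H, J, K, N, P, S, T, V, Y} = {E, H, J, K, N, P, S, T, V, Y, Z}.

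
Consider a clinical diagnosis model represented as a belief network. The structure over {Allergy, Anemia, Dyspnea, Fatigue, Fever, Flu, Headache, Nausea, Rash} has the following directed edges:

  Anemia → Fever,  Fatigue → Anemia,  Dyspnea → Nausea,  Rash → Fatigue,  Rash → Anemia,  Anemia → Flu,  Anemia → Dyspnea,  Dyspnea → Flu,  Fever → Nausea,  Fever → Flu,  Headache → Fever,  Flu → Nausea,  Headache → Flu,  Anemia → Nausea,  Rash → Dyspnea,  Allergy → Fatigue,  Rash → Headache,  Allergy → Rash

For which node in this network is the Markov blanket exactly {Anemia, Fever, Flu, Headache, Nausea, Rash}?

The target node must have every member of {Anemia, Fever, Flu, Headache, Nausea, Rash} as a parent, child, or co-parent, and no others.
Parents of Dyspnea: Anemia, Rash; children: Flu, Nausea; co-parents: Anemia, Fever, Flu, Headache.
These exactly cover the given set, so the node is Dyspnea.

Dyspnea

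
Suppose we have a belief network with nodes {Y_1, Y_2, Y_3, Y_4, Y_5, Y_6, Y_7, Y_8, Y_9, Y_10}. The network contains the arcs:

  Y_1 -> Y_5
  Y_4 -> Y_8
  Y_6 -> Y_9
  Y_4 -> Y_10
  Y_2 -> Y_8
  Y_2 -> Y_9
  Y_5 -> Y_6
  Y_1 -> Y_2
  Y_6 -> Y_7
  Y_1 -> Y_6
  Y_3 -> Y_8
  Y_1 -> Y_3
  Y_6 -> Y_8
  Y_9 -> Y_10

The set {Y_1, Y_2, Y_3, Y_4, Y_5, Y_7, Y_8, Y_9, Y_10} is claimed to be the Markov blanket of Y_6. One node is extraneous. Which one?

Y_6 has parents Y_1, Y_5.
Y_6's children: Y_7, Y_8, Y_9.
Parents of each child, excluding Y_6:
  Y_7: —
  Y_8: Y_2, Y_3, Y_4
  Y_9: Y_2
MB(Y_6) = {Y_1, Y_2, Y_3, Y_4, Y_5, Y_7, Y_8, Y_9}.
Y_10 is neither a parent, child, nor co-parent of Y_6, so it does not belong.

Y_10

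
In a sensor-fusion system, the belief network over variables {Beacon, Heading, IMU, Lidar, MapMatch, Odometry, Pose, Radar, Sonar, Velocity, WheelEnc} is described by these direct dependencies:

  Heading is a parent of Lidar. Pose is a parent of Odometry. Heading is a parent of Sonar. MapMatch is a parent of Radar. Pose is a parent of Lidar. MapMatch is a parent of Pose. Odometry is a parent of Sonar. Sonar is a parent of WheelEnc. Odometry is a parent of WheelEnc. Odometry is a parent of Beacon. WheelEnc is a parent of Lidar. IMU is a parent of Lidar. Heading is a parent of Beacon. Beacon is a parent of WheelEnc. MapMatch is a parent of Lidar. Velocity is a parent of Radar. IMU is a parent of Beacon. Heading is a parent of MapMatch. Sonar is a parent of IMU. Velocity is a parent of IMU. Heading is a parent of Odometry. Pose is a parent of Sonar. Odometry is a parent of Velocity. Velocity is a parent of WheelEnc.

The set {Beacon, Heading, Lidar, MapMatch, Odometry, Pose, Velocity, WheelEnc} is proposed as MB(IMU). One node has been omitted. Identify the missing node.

IMU's children: Beacon, Lidar.
IMU's parents: Sonar, Velocity.
Other parents of IMU's children:
  parents(Beacon) \ {IMU} = {Heading, Odometry}.
  Lidar also has parents Heading, MapMatch, Pose, WheelEnc.
MB(IMU) = {Beacon, Heading, Lidar, MapMatch, Odometry, Pose, Sonar, Velocity, WheelEnc}.
Comparing with the claimed set, Sonar is missing.

Sonar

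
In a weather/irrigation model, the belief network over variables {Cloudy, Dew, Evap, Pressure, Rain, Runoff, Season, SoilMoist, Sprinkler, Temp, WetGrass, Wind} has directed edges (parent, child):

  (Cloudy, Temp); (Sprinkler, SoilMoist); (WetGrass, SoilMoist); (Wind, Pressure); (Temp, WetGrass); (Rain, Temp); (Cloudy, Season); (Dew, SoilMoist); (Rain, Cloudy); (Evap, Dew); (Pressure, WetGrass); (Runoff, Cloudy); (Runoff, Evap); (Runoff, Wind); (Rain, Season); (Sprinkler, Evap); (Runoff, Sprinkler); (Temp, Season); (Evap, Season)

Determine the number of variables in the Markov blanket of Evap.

7

A node's Markov blanket = Pa ∪ Ch ∪ (parents of Ch other than the node itself).
Evap has parents Runoff, Sprinkler.
Ch(Evap) = {Dew, Season}.
Parents of each child, excluding Evap:
  Dew: no additional parents.
  Season's other parents are Cloudy, Rain, Temp.
MB(Evap) = {Cloudy, Dew, Rain, Runoff, Season, Sprinkler, Temp}, which has 7 nodes.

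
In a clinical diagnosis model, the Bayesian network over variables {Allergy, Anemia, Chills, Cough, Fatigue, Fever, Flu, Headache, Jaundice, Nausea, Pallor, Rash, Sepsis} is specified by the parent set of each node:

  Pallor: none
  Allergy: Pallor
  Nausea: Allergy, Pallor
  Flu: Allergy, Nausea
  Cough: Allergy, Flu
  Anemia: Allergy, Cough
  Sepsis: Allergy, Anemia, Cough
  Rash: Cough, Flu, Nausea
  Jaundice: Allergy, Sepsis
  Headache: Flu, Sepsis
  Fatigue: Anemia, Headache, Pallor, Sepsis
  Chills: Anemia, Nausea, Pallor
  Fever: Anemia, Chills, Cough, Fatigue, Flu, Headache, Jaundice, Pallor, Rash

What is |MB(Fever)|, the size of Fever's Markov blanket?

By definition, MB(Fever) is built from Fever's parents, Fever's children, and the co-parents of Fever.
Pa(Fever) = {Anemia, Chills, Cough, Fatigue, Flu, Headache, Jaundice, Pallor, Rash}.
Children of Fever: none.
With no children, Fever has no spouses; the co-parent set is empty.
MB(Fever) = {Anemia, Chills, Cough, Fatigue, Flu, Headache, Jaundice, Pallor, Rash}, which has 9 nodes.

9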